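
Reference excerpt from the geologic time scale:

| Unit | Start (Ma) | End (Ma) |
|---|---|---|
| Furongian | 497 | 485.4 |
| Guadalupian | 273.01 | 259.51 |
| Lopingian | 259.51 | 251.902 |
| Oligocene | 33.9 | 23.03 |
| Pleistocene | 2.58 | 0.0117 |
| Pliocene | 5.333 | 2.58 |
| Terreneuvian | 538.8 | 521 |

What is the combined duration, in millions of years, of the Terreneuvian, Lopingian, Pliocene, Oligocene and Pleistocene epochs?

Each duration: Terreneuvian = 17.8; Lopingian = 7.608; Pliocene = 2.753; Oligocene = 10.87; Pleistocene = 2.5683.
Sum: 17.8 + 7.608 + 2.753 + 10.87 + 2.5683 = 41.5993 Myr.

41.5993 million years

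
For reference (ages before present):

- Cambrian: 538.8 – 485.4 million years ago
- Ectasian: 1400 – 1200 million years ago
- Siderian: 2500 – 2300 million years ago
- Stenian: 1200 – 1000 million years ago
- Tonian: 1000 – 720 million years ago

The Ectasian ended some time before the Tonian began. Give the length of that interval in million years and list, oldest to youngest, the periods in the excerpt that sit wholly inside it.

200 million years; Stenian

The Ectasian closes at 1200 Ma and the Tonian opens at 1000 Ma, so the interval is 1200 − 1000 = 200 Myr.
A period fits inside if it starts at or after 1200 Ma and ends at or before 1000 Ma; oldest first that gives Stenian.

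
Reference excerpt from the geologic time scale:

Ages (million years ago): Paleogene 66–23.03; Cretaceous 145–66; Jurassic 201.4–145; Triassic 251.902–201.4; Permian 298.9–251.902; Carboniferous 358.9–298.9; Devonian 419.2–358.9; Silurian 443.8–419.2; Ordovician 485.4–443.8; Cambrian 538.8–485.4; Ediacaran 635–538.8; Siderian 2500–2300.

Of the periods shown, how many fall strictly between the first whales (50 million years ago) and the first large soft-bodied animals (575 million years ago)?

The older date is 575 Ma and the younger is 50 Ma.
Periods with start < 575 and end > 50 Ma: Cambrian (538.8–485.4), Ordovician (485.4–443.8), Silurian (443.8–419.2), Devonian (419.2–358.9), Carboniferous (358.9–298.9), Permian (298.9–251.902), Triassic (251.902–201.4), Jurassic (201.4–145), Cretaceous (145–66).
That is 9 complete periods.

9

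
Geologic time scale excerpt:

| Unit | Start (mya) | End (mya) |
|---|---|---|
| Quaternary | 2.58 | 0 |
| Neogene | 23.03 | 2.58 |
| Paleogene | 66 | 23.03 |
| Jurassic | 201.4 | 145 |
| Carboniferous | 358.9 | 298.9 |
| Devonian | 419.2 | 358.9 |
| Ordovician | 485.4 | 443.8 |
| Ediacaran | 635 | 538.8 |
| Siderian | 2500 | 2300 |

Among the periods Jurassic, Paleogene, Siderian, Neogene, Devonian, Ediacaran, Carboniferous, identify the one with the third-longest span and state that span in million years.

Start − end for each: Jurassic 201.4 − 145 = 56.4; Paleogene 66 − 23.03 = 42.97; Siderian 2500 − 2300 = 200; Neogene 23.03 − 2.58 = 20.45; Devonian 419.2 − 358.9 = 60.3; Ediacaran 635 − 538.8 = 96.2; Carboniferous 358.9 − 298.9 = 60.
Ranking these from longest: Siderian > Ediacaran > Devonian > Carboniferous > Jurassic > Paleogene > Neogene.
Position 3 in that ranking is Devonian, which lasted 60.3 Myr.

Devonian, 60.3 million years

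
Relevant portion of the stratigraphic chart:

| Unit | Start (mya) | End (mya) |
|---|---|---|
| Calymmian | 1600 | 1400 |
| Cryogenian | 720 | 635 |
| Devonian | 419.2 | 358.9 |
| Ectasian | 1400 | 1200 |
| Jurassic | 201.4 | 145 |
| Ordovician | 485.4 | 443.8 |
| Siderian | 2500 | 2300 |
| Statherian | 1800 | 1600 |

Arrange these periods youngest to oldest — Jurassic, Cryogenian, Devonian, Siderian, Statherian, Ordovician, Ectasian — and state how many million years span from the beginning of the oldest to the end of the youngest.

Start ages (Ma): Siderian 2500, Statherian 1800, Ectasian 1400, Cryogenian 720, Ordovician 485.4, Devonian 419.2, Jurassic 201.4.
Ordered youngest to oldest: Jurassic, Devonian, Ordovician, Cryogenian, Ectasian, Statherian, Siderian.
Span = 2500 − 145 = 2355 Myr.

Jurassic, Devonian, Ordovician, Cryogenian, Ectasian, Statherian, Siderian; total span 2355 Myr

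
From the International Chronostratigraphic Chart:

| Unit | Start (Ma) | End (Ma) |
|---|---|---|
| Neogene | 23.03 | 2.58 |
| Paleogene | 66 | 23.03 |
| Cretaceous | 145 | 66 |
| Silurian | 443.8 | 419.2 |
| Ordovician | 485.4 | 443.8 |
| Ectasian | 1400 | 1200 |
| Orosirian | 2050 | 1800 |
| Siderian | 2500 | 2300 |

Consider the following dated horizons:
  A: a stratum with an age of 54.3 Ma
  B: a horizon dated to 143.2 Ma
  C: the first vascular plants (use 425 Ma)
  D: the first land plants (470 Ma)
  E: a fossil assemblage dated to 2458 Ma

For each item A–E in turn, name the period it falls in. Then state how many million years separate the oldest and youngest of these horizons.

A — Paleogene; B — Cretaceous; C — Silurian; D — Ordovician; E — Siderian; span 2403.7 million years

Match each age against the start–end ranges in the excerpt: A = 54.3 Ma → Paleogene (66–23.03); B = 143.2 Ma → Cretaceous (145–66); C = 425 Ma → Silurian (443.8–419.2); D = 470 Ma → Ordovician (485.4–443.8); E = 2458 Ma → Siderian (2500–2300).
The largest age is 2458 Ma and the smallest is 54.3 Ma; their difference is 2403.7 Myr.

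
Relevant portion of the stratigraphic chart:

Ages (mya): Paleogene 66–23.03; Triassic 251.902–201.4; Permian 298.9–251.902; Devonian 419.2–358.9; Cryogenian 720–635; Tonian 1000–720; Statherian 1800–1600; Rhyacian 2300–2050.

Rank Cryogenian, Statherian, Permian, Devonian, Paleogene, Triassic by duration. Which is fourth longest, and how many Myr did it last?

Triassic, 50.502 million years

Durations: Cryogenian 85; Statherian 200; Permian 46.998; Devonian 60.3; Paleogene 42.97; Triassic 50.502 Myr.
Sorted longest-first: Statherian (200), Cryogenian (85), Devonian (60.3), Triassic (50.502), Permian (46.998), Paleogene (42.97).
The fourth longest is Triassic at 50.502 Myr.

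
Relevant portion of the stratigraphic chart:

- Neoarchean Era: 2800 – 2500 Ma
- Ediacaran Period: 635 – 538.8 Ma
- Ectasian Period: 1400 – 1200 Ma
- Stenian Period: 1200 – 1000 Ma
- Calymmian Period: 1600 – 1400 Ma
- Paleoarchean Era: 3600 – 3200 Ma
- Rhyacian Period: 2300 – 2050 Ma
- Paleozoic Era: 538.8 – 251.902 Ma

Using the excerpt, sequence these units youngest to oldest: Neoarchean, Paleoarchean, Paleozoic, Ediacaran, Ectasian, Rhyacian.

Read off each span (Ma): Neoarchean 2800–2500; Paleoarchean 3600–3200; Paleozoic 538.8–251.902; Ediacaran 635–538.8; Ectasian 1400–1200; Rhyacian 2300–2050.
Larger Ma is older, so oldest→youngest is Paleoarchean, Neoarchean, Rhyacian, Ectasian, Ediacaran, Paleozoic; reverse it for youngest→oldest.

Paleozoic, then Ediacaran, then Ectasian, then Rhyacian, then Neoarchean, then Paleoarchean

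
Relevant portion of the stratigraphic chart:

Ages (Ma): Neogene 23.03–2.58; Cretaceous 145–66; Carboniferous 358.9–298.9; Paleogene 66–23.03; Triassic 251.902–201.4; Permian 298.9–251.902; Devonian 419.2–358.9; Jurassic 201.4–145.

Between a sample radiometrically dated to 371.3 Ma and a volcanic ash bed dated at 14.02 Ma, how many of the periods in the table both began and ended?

6

The older date is 371.3 Ma and the younger is 14.02 Ma.
Periods with start < 371.3 and end > 14.02 Ma: Carboniferous (358.9–298.9), Permian (298.9–251.902), Triassic (251.902–201.4), Jurassic (201.4–145), Cretaceous (145–66), Paleogene (66–23.03).
That is 6 complete periods.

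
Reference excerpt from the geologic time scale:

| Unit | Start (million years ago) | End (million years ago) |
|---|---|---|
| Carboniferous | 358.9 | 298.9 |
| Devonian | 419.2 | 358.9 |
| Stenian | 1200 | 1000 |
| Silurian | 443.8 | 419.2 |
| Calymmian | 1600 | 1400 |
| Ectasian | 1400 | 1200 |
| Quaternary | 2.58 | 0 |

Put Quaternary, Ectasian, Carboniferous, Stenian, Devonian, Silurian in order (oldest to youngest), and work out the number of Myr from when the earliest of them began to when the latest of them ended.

From the excerpt: Quaternary 2.58–0; Ectasian 1400–1200; Carboniferous 358.9–298.9; Stenian 1200–1000; Devonian 419.2–358.9; Silurian 443.8–419.2 (Ma).
Larger Ma is earlier, so the oldest is Ectasian and the youngest is Quaternary; oldest to youngest: Ectasian, Stenian, Silurian, Devonian, Carboniferous, Quaternary.
Oldest start 1400 minus youngest end 0 gives 1400 Myr overall.

Ectasian → Stenian → Silurian → Devonian → Carboniferous → Quaternary; total span 1400 Myr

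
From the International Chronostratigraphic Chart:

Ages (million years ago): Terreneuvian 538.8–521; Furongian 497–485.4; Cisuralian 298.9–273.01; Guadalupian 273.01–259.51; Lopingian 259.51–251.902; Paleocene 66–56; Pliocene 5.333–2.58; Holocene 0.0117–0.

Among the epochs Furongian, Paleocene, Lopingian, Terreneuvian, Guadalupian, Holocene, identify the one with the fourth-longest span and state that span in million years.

Paleocene, 10 million years

Durations: Furongian 11.6; Paleocene 10; Lopingian 7.608; Terreneuvian 17.8; Guadalupian 13.5; Holocene 0.0117 Myr.
Sorted longest-first: Terreneuvian (17.8), Guadalupian (13.5), Furongian (11.6), Paleocene (10), Lopingian (7.608), Holocene (0.0117).
The fourth longest is Paleocene at 10 Myr.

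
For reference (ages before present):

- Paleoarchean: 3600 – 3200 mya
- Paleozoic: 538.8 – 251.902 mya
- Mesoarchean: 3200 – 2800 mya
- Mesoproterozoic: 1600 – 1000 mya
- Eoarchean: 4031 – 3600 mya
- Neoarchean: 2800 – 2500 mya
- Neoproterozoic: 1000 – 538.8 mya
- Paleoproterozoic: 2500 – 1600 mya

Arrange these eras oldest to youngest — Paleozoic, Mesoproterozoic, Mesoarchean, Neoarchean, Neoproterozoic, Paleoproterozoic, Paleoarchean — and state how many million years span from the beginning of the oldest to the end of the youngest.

From the excerpt: Paleozoic 538.8–251.902; Mesoproterozoic 1600–1000; Mesoarchean 3200–2800; Neoarchean 2800–2500; Neoproterozoic 1000–538.8; Paleoproterozoic 2500–1600; Paleoarchean 3600–3200 (Ma).
Larger Ma is earlier, so the oldest is Paleoarchean and the youngest is Paleozoic; oldest to youngest: Paleoarchean, Mesoarchean, Neoarchean, Paleoproterozoic, Mesoproterozoic, Neoproterozoic, Paleozoic.
Oldest start 3600 minus youngest end 251.902 gives 3348.098 Myr overall.

Paleoarchean, Mesoarchean, Neoarchean, Paleoproterozoic, Mesoproterozoic, Neoproterozoic, Paleozoic; total span 3348.098 Myr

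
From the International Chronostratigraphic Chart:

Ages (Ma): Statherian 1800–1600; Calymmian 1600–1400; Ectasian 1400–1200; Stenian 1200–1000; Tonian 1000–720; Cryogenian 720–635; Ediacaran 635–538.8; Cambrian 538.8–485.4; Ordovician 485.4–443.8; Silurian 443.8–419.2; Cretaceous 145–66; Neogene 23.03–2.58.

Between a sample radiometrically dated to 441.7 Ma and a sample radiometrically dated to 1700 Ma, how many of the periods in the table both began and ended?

8

The older date is 1700 Ma and the younger is 441.7 Ma.
Periods with start < 1700 and end > 441.7 Ma: Calymmian (1600–1400), Ectasian (1400–1200), Stenian (1200–1000), Tonian (1000–720), Cryogenian (720–635), Ediacaran (635–538.8), Cambrian (538.8–485.4), Ordovician (485.4–443.8).
That is 8 complete periods.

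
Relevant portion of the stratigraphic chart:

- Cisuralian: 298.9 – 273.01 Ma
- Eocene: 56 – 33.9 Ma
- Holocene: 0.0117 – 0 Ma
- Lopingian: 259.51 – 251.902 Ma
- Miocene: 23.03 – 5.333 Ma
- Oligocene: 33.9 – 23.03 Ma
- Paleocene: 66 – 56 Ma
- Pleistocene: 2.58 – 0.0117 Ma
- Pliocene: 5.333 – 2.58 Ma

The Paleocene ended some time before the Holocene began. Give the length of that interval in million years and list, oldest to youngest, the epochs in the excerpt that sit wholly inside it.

55.9883 million years; Eocene, Oligocene, Miocene, Pliocene, Pleistocene

End of Paleocene = 56 Ma; start of Holocene = 0.0117 Ma.
Gap = 56 − 0.0117 = 55.9883 Myr.
Epochs wholly inside 56–0.0117 Ma: Eocene (56–33.9), Oligocene (33.9–23.03), Miocene (23.03–5.333), Pliocene (5.333–2.58), Pleistocene (2.58–0.0117).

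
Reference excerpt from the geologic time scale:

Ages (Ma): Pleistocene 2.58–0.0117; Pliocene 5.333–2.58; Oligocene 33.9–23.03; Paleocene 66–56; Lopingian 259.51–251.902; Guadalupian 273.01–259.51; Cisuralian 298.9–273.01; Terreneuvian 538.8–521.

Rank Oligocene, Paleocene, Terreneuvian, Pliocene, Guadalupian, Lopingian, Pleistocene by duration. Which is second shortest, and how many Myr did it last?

Pliocene, 2.753 million years

Start − end for each: Oligocene 33.9 − 23.03 = 10.87; Paleocene 66 − 56 = 10; Terreneuvian 538.8 − 521 = 17.8; Pliocene 5.333 − 2.58 = 2.753; Guadalupian 273.01 − 259.51 = 13.5; Lopingian 259.51 − 251.902 = 7.608; Pleistocene 2.58 − 0.0117 = 2.5683.
Ranking these from shortest: Pleistocene < Pliocene < Lopingian < Paleocene < Oligocene < Guadalupian < Terreneuvian.
Position 2 in that ranking is Pliocene, which lasted 2.753 Myr.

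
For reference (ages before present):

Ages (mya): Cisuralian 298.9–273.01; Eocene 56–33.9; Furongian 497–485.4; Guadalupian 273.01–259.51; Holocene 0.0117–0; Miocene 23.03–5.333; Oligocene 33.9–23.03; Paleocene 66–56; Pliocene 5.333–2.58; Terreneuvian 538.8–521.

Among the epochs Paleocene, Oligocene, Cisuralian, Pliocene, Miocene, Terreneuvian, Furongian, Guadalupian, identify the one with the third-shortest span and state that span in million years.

Start − end for each: Paleocene 66 − 56 = 10; Oligocene 33.9 − 23.03 = 10.87; Cisuralian 298.9 − 273.01 = 25.89; Pliocene 5.333 − 2.58 = 2.753; Miocene 23.03 − 5.333 = 17.697; Terreneuvian 538.8 − 521 = 17.8; Furongian 497 − 485.4 = 11.6; Guadalupian 273.01 − 259.51 = 13.5.
Ranking these from shortest: Pliocene < Paleocene < Oligocene < Furongian < Guadalupian < Miocene < Terreneuvian < Cisuralian.
Position 3 in that ranking is Oligocene, which lasted 10.87 Myr.

Oligocene, 10.87 million years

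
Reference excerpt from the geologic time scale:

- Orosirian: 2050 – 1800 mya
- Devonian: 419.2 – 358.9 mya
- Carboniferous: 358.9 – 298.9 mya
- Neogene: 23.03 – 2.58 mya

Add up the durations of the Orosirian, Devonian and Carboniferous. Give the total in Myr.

370.3 million years

Each duration: Orosirian = 250; Devonian = 60.3; Carboniferous = 60.
Sum: 250 + 60.3 + 60 = 370.3 Myr.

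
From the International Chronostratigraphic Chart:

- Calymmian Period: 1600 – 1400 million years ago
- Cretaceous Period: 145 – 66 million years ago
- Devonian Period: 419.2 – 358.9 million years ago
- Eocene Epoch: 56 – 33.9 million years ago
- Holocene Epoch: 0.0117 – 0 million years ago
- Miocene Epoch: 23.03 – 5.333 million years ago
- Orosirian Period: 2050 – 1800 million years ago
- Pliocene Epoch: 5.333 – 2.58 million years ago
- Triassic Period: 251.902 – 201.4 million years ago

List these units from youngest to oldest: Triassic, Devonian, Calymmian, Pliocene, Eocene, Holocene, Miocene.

Read off each span (Ma): Triassic 251.902–201.4; Devonian 419.2–358.9; Calymmian 1600–1400; Pliocene 5.333–2.58; Eocene 56–33.9; Holocene 0.0117–0; Miocene 23.03–5.333.
Larger Ma is older, so oldest→youngest is Calymmian, Devonian, Triassic, Eocene, Miocene, Pliocene, Holocene; reverse it for youngest→oldest.

Holocene, Pliocene, Miocene, Eocene, Triassic, Devonian, Calymmian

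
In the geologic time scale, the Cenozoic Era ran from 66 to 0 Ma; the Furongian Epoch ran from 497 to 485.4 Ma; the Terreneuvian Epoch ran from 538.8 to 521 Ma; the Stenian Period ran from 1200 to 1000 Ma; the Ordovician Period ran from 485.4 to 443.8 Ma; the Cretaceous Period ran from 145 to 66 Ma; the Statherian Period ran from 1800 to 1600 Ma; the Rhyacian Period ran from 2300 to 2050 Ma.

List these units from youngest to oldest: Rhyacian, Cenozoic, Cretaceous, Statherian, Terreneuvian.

The oldest of these is Rhyacian (starts 2300 Ma) and the youngest is Cenozoic (ends 0 Ma).
In between, by decreasing start age: Statherian (1800), Terreneuvian (538.8), Cretaceous (145).
Listing youngest first means reversing that sequence.

Cenozoic, Cretaceous, Terreneuvian, Statherian, Rhyacian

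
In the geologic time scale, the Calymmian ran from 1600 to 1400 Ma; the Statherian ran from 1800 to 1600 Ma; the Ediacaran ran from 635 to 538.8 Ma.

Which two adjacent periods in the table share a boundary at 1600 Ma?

Statherian and Calymmian

The Statherian ends at 1600 Ma and the Calymmian begins at 1600 Ma, so they share that boundary.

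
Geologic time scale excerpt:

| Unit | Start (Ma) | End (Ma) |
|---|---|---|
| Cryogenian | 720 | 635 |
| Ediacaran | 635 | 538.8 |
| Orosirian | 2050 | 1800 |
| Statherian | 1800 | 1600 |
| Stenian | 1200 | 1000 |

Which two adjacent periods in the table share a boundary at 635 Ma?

The Cryogenian ends at 635 Ma and the Ediacaran begins at 635 Ma, so they share that boundary.

Cryogenian and Ediacaran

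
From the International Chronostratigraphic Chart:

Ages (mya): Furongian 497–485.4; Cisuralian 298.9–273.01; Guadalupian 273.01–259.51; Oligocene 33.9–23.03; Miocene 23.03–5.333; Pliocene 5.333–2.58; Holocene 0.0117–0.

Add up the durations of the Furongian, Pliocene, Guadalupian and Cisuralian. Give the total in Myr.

53.743 million years

Each duration: Furongian = 11.6; Pliocene = 2.753; Guadalupian = 13.5; Cisuralian = 25.89.
Sum: 11.6 + 2.753 + 13.5 + 25.89 = 53.743 Myr.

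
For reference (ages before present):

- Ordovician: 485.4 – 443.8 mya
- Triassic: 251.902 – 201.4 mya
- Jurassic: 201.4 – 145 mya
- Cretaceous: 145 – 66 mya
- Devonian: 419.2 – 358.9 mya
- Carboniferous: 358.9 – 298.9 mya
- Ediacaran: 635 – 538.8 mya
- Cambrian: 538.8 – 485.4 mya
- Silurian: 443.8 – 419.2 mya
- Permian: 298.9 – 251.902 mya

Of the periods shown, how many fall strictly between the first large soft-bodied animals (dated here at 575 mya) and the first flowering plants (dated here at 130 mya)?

The older date is 575 Ma and the younger is 130 Ma.
Periods with start < 575 and end > 130 Ma: Cambrian (538.8–485.4), Ordovician (485.4–443.8), Silurian (443.8–419.2), Devonian (419.2–358.9), Carboniferous (358.9–298.9), Permian (298.9–251.902), Triassic (251.902–201.4), Jurassic (201.4–145).
That is 8 complete periods.

8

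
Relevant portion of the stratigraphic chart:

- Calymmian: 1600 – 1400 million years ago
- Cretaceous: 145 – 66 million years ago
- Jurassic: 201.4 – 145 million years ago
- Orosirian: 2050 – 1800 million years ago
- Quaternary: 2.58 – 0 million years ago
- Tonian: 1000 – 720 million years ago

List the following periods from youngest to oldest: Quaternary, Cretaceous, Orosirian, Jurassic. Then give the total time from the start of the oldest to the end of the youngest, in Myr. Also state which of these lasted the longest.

Quaternary, Cretaceous, Jurassic, Orosirian; total span 2050 Myr; longest is Orosirian

From the excerpt: Quaternary 2.58–0; Cretaceous 145–66; Orosirian 2050–1800; Jurassic 201.4–145 (Ma).
Larger Ma is earlier, so the oldest is Orosirian and the youngest is Quaternary; youngest to oldest: Quaternary, Cretaceous, Jurassic, Orosirian.
Oldest start 2050 minus youngest end 0 gives 2050 Myr overall.
Individual lengths (start − end): Jurassic 56.4; Cretaceous 79; Quaternary 2.58; Orosirian 250. The largest is Orosirian at 250 Myr.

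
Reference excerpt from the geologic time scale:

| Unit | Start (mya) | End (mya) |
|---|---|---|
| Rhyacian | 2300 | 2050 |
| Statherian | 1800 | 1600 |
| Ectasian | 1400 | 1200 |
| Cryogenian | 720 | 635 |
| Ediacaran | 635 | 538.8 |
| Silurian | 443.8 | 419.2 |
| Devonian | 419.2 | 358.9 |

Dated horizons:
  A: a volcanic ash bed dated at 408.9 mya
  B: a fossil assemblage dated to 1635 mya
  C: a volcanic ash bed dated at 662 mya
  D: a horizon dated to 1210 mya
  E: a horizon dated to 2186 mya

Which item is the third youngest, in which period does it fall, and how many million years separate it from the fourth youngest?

D, in the Ectasian; 425 million years to B

Sorted youngest-first by Ma: A (408.9), C (662), D (1210), B (1635), E (2186).
The third youngest is D at 1210 Ma, which lies in 1400–1200 Ma: the Ectasian.
The fourth youngest is B at 1635 Ma; separation = |1210 − 1635| = 425 Myr.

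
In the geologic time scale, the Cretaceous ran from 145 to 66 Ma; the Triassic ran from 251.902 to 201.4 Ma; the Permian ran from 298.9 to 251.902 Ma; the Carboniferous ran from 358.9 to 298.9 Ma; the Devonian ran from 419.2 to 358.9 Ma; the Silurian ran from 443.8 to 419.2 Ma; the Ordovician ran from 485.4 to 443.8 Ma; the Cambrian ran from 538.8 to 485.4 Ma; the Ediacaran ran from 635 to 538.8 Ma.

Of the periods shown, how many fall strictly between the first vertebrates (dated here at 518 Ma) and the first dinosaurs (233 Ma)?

518 Ma sits inside the Cambrian (538.8–485.4) and 233 Ma inside the Triassic (251.902–201.4); neither of those is wholly between the two dates.
The listed periods lying completely between them are Ordovician, Silurian, Devonian, Carboniferous, Permian — 5 in all.

5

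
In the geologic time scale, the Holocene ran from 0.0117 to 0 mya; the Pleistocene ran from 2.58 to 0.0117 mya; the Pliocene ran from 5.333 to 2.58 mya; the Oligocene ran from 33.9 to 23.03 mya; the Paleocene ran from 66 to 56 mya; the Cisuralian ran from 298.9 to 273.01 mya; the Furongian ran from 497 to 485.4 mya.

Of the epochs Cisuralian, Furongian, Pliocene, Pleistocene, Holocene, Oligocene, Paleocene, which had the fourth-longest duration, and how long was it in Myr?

Start − end for each: Cisuralian 298.9 − 273.01 = 25.89; Furongian 497 − 485.4 = 11.6; Pliocene 5.333 − 2.58 = 2.753; Pleistocene 2.58 − 0.0117 = 2.5683; Holocene 0.0117 − 0 = 0.0117; Oligocene 33.9 − 23.03 = 10.87; Paleocene 66 − 56 = 10.
Ranking these from longest: Cisuralian > Furongian > Oligocene > Paleocene > Pliocene > Pleistocene > Holocene.
Position 4 in that ranking is Paleocene, which lasted 10 Myr.

Paleocene, 10 million years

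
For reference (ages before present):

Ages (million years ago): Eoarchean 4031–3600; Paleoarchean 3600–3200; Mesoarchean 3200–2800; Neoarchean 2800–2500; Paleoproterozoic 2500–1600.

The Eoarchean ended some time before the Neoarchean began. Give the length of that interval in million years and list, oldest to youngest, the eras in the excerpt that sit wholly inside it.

End of Eoarchean = 3600 Ma; start of Neoarchean = 2800 Ma.
Gap = 3600 − 2800 = 800 Myr.
Eras wholly inside 3600–2800 Ma: Paleoarchean (3600–3200), Mesoarchean (3200–2800).

800 million years; Paleoarchean, Mesoarchean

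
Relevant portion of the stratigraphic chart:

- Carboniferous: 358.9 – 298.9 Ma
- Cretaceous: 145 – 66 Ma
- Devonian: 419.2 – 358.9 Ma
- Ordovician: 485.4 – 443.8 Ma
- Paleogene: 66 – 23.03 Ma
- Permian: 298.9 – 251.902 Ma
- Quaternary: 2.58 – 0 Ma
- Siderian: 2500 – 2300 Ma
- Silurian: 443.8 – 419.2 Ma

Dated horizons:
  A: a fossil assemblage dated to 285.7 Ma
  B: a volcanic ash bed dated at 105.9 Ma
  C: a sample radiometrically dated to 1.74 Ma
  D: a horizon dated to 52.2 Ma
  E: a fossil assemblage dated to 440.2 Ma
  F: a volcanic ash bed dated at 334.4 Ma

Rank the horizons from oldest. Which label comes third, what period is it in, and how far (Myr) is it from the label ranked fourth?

A, in the Permian; 179.8 million years to B

Larger Ma means older, so oldest first: E 440.2 > F 334.4 > A 285.7 > B 105.9 > D 52.2 > C 1.74.
Counting 3 along gives A (285.7 Ma); the excerpt puts that inside the Permian, 298.9–251.902 Ma.
Next in line is B (105.9 Ma), and 285.7 − 105.9 = 179.8 Myr.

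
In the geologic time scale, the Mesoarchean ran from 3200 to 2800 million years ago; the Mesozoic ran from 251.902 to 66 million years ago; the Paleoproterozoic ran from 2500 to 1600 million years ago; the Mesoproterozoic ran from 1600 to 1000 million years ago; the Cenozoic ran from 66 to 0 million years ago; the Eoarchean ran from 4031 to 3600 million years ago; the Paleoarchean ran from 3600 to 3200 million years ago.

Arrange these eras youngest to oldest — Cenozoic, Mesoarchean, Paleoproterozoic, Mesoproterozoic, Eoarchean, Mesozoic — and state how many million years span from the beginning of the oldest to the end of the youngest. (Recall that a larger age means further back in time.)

From the excerpt: Cenozoic 66–0; Mesoarchean 3200–2800; Paleoproterozoic 2500–1600; Mesoproterozoic 1600–1000; Eoarchean 4031–3600; Mesozoic 251.902–66 (Ma).
Larger Ma is earlier, so the oldest is Eoarchean and the youngest is Cenozoic; youngest to oldest: Cenozoic, Mesozoic, Mesoproterozoic, Paleoproterozoic, Mesoarchean, Eoarchean.
Oldest start 4031 minus youngest end 0 gives 4031 Myr overall.

Cenozoic, Mesozoic, Mesoproterozoic, Paleoproterozoic, Mesoarchean, Eoarchean; total span 4031 Myr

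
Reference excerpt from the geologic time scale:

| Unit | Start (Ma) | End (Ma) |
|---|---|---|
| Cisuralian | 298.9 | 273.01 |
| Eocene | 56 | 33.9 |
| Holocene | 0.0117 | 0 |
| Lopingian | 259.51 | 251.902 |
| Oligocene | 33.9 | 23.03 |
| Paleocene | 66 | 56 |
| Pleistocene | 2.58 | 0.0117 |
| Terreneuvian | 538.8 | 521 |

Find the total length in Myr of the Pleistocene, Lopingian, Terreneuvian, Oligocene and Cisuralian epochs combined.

Each duration: Pleistocene = 2.5683; Lopingian = 7.608; Terreneuvian = 17.8; Oligocene = 10.87; Cisuralian = 25.89.
Sum: 2.5683 + 7.608 + 17.8 + 10.87 + 25.89 = 64.7363 Myr.

64.7363 million years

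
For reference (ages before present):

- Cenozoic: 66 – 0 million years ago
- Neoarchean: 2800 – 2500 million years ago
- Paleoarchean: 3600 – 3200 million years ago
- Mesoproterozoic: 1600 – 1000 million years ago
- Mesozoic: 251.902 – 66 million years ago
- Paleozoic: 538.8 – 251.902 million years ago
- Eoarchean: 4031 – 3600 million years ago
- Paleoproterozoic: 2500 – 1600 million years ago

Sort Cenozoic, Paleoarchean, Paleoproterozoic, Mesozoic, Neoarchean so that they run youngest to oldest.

Cenozoic, Mesozoic, Paleoproterozoic, Neoarchean, Paleoarchean

The oldest of these is Paleoarchean (starts 3600 Ma) and the youngest is Cenozoic (ends 0 Ma).
In between, by decreasing start age: Neoarchean (2800), Paleoproterozoic (2500), Mesozoic (251.902).
Listing youngest first means reversing that sequence.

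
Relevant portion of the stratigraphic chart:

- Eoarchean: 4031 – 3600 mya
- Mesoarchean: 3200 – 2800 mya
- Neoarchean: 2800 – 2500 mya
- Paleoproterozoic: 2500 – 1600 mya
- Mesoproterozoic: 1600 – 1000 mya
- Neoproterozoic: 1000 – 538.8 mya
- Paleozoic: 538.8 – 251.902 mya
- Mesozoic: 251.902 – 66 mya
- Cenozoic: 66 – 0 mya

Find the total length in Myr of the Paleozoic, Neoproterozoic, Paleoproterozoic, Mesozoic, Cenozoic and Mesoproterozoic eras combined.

2500 million years

Duration is start − end for each: (538.8 − 251.902) + (1000 − 538.8) + (2500 − 1600) + (251.902 − 66) + (66 − 0) + (1600 − 1000).
That is 286.898 + 461.2 + 900 + 185.902 + 66 + 600, which totals 2500 million years.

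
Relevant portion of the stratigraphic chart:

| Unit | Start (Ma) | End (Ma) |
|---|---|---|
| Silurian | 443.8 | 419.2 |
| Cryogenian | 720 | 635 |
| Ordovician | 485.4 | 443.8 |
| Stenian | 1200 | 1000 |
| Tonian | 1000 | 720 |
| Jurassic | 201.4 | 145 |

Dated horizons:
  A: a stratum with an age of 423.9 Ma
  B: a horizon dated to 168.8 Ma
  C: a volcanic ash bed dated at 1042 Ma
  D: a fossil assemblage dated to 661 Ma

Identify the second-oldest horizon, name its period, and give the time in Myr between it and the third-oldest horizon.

D, in the Cryogenian; 237.1 million years to A

Sorted oldest-first by Ma: C (1042), D (661), A (423.9), B (168.8).
The second oldest is D at 661 Ma, which lies in 720–635 Ma: the Cryogenian.
The third oldest is A at 423.9 Ma; separation = |661 − 423.9| = 237.1 Myr.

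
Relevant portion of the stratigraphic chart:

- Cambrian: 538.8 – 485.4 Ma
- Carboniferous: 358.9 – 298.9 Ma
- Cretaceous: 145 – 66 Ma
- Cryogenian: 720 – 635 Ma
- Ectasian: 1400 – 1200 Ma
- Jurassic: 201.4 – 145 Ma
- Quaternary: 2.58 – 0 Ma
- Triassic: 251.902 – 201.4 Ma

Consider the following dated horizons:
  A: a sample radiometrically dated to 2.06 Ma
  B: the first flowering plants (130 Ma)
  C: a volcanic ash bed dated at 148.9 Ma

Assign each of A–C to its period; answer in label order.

A: 2.06 Ma lies in 2.58–0 Ma, so Quaternary.
B: 130 Ma lies in 145–66 Ma, so Cretaceous.
C: 148.9 Ma lies in 201.4–145 Ma, so Jurassic.

A — Quaternary; B — Cretaceous; C — Jurassic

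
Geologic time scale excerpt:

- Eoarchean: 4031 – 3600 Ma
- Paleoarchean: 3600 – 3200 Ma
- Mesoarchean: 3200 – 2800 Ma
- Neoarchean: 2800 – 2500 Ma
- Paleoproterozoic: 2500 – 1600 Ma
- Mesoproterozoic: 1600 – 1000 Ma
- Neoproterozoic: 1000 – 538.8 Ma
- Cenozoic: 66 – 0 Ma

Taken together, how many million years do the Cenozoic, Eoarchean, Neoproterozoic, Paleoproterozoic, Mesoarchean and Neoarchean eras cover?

Duration is start − end for each: (66 − 0) + (4031 − 3600) + (1000 − 538.8) + (2500 − 1600) + (3200 − 2800) + (2800 − 2500).
That is 66 + 431 + 461.2 + 900 + 400 + 300, which totals 2558.2 million years.

2558.2 million years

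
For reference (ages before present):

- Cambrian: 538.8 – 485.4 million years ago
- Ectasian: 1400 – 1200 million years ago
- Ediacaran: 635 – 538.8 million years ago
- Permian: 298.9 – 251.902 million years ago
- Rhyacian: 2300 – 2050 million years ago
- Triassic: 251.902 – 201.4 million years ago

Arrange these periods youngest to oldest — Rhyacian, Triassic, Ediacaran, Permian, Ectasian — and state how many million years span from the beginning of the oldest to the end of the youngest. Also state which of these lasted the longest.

Triassic → Permian → Ediacaran → Ectasian → Rhyacian; total span 2098.6 Myr; longest is Rhyacian

From the excerpt: Rhyacian 2300–2050; Triassic 251.902–201.4; Ediacaran 635–538.8; Permian 298.9–251.902; Ectasian 1400–1200 (Ma).
Larger Ma is earlier, so the oldest is Rhyacian and the youngest is Triassic; youngest to oldest: Triassic, Permian, Ediacaran, Ectasian, Rhyacian.
Oldest start 2300 minus youngest end 201.4 gives 2098.6 Myr overall.
Individual lengths (start − end): Rhyacian 250; Ediacaran 96.2; Ectasian 200; Triassic 50.502; Permian 46.998. The largest is Rhyacian at 250 Myr.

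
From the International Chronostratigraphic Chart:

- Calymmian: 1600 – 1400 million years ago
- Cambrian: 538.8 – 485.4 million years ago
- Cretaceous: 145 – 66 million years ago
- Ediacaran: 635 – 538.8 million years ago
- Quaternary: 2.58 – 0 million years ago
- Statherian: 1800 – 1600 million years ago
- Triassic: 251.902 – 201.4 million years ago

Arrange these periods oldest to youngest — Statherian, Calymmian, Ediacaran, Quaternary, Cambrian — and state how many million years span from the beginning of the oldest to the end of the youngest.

From the excerpt: Statherian 1800–1600; Calymmian 1600–1400; Ediacaran 635–538.8; Quaternary 2.58–0; Cambrian 538.8–485.4 (Ma).
Larger Ma is earlier, so the oldest is Statherian and the youngest is Quaternary; oldest to youngest: Statherian, Calymmian, Ediacaran, Cambrian, Quaternary.
Oldest start 1800 minus youngest end 0 gives 1800 Myr overall.

Statherian → Calymmian → Ediacaran → Cambrian → Quaternary; total span 1800 Myr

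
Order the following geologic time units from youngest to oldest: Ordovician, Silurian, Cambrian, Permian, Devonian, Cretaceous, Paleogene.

Paleogene → Cretaceous → Permian → Devonian → Silurian → Ordovician → Cambrian

Group by era (each group listed oldest first) — Paleozoic: Cambrian, Ordovician, Silurian, Devonian, Permian; Mesozoic: Cretaceous; Cenozoic: Paleogene. The eras run Paleozoic → Mesozoic → Cenozoic. Concatenating the groups in that era order and then reversing gives youngest to oldest.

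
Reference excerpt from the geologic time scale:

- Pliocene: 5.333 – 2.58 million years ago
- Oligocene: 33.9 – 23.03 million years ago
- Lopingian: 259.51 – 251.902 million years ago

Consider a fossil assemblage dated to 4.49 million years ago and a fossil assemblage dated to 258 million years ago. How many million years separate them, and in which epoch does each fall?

253.51 million years apart; the first in the Pliocene, the second in the Lopingian

Elapsed time: 258 − 4.49 = 253.51 Myr.
4.49 Ma lies within 5.333–2.58 Ma: Pliocene.
258 Ma lies within 259.51–251.902 Ma: Lopingian.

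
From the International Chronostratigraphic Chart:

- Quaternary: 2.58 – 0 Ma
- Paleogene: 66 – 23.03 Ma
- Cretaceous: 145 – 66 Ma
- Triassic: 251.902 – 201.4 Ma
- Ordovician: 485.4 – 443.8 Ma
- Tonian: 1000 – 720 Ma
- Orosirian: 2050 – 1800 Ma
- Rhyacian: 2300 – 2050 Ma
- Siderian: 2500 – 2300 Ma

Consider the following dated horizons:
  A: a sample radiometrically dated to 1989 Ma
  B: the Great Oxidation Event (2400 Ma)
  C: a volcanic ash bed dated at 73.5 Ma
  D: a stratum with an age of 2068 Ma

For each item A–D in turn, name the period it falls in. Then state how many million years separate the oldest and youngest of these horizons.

A — Orosirian; B — Siderian; C — Cretaceous; D — Rhyacian; span 2326.5 million years

A: 1989 Ma lies in 2050–1800 Ma, so Orosirian.
B: 2400 Ma lies in 2500–2300 Ma, so Siderian.
C: 73.5 Ma lies in 145–66 Ma, so Cretaceous.
D: 2068 Ma lies in 2300–2050 Ma, so Rhyacian.
Oldest = 2400 Ma, youngest = 73.5 Ma → span 2326.5 Myr.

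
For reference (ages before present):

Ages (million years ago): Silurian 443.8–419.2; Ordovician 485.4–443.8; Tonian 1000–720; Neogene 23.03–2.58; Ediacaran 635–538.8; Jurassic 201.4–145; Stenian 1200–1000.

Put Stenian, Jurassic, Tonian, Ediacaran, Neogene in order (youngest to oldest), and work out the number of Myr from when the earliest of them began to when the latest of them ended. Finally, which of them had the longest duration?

Neogene → Jurassic → Ediacaran → Tonian → Stenian; total span 1197.42 Myr; longest is Tonian

Start ages (Ma): Stenian 1200, Tonian 1000, Ediacaran 635, Jurassic 201.4, Neogene 23.03.
Ordered youngest to oldest: Neogene, Jurassic, Ediacaran, Tonian, Stenian.
Span = 1200 − 2.58 = 1197.42 Myr.
Durations: Jurassic 56.4, Neogene 20.45, Tonian 280, Stenian 200, Ediacaran 96.2 → longest is Tonian (280 Myr).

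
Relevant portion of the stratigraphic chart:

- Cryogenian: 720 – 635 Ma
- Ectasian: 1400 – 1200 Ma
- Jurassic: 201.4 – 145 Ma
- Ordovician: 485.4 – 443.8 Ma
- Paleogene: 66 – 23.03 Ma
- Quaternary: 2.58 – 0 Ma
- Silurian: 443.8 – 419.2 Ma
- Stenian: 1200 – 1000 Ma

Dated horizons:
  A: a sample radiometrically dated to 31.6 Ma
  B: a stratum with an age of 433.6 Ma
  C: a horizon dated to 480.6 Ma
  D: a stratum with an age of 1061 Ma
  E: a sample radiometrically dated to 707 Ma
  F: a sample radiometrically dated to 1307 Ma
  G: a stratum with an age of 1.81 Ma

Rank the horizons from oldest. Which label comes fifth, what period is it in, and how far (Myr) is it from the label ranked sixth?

Sorted oldest-first by Ma: F (1307), D (1061), E (707), C (480.6), B (433.6), A (31.6), G (1.81).
The fifth oldest is B at 433.6 Ma, which lies in 443.8–419.2 Ma: the Silurian.
The sixth oldest is A at 31.6 Ma; separation = |433.6 − 31.6| = 402 Myr.

B, in the Silurian; 402 million years to A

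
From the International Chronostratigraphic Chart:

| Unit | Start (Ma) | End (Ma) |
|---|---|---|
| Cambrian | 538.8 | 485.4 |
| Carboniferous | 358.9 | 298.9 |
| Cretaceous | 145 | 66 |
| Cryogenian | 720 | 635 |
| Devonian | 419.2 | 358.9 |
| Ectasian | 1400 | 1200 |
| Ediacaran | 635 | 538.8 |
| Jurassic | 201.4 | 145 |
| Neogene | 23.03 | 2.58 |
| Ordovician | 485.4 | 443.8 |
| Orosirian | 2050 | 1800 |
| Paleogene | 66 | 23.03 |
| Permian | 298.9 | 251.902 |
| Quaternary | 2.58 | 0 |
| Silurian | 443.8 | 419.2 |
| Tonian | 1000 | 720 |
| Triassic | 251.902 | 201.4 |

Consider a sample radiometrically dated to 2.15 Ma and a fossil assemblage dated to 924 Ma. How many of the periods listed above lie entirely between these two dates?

The older date is 924 Ma and the younger is 2.15 Ma.
Periods with start < 924 and end > 2.15 Ma: Cryogenian (720–635), Ediacaran (635–538.8), Cambrian (538.8–485.4), Ordovician (485.4–443.8), Silurian (443.8–419.2), Devonian (419.2–358.9), Carboniferous (358.9–298.9), Permian (298.9–251.902), Triassic (251.902–201.4), Jurassic (201.4–145), Cretaceous (145–66), Paleogene (66–23.03), Neogene (23.03–2.58).
That is 13 complete periods.

13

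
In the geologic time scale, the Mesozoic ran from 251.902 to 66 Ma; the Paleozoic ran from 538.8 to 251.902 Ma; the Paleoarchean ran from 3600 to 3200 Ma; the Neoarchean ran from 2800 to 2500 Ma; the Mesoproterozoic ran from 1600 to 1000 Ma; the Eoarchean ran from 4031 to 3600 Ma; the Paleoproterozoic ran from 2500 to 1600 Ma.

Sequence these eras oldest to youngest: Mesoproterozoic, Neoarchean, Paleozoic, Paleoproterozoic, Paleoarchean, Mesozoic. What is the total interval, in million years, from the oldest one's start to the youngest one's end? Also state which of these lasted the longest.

From the excerpt: Mesoproterozoic 1600–1000; Neoarchean 2800–2500; Paleozoic 538.8–251.902; Paleoproterozoic 2500–1600; Paleoarchean 3600–3200; Mesozoic 251.902–66 (Ma).
Larger Ma is earlier, so the oldest is Paleoarchean and the youngest is Mesozoic; oldest to youngest: Paleoarchean, Neoarchean, Paleoproterozoic, Mesoproterozoic, Paleozoic, Mesozoic.
Oldest start 3600 minus youngest end 66 gives 3534 Myr overall.
Individual lengths (start − end): Mesozoic 185.902; Paleoproterozoic 900; Paleozoic 286.898; Paleoarchean 400; Neoarchean 300; Mesoproterozoic 600. The largest is Paleoproterozoic at 900 Myr.

Paleoarchean → Neoarchean → Paleoproterozoic → Mesoproterozoic → Paleozoic → Mesozoic; total span 3534 Myr; longest is Paleoproterozoic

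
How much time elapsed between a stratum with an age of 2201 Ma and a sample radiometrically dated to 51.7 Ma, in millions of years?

2149.3 million years

2201 − 51.7 = 2149.3 million years.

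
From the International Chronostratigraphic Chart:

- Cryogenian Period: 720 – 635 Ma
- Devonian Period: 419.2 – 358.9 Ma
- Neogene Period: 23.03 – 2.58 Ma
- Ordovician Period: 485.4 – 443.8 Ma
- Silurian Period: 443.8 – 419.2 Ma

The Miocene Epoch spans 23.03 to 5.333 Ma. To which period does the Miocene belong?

Neogene

The Miocene (23.03–5.333 Ma) lies entirely within 23.03–2.58 Ma, the Neogene Period.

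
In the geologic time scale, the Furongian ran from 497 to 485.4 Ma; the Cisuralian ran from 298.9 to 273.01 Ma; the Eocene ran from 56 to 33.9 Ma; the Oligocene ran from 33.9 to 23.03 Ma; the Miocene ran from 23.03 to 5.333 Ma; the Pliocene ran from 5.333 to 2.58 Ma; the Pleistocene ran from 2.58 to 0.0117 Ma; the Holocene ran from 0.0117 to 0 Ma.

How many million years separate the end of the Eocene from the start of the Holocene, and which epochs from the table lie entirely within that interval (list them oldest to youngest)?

The Eocene closes at 33.9 Ma and the Holocene opens at 0.0117 Ma, so the interval is 33.9 − 0.0117 = 33.8883 Myr.
An epoch fits inside if it starts at or after 33.9 Ma and ends at or before 0.0117 Ma; oldest first that gives Oligocene, Miocene, Pliocene, Pleistocene.

33.8883 million years; Oligocene, Miocene, Pliocene, Pleistocene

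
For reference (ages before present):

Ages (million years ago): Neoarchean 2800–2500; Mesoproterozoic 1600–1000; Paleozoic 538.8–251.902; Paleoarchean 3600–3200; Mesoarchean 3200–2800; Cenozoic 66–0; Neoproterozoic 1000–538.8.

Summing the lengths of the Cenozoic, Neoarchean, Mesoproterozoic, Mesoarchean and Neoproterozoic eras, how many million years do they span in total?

Each duration: Cenozoic = 66; Neoarchean = 300; Mesoproterozoic = 600; Mesoarchean = 400; Neoproterozoic = 461.2.
Sum: 66 + 300 + 600 + 400 + 461.2 = 1827.2 Myr.

1827.2 million years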